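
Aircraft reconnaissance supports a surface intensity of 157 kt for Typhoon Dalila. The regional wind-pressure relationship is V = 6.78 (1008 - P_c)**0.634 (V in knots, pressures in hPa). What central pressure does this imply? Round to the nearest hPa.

866 hPa

ΔP = (V / 6.78)^(1/0.634) = (157/6.78)^1.577.
157/6.78 = 23.156; 23.156^1.577 ≈ 142.06 hPa.
P_c = 1008 − 142.06 = 865.94 ≈ 866 hPa.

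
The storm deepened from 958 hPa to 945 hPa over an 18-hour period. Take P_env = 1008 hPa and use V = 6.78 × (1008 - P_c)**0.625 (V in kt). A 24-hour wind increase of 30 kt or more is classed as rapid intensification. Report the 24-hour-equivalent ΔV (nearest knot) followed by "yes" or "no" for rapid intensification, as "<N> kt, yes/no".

V₁: ΔP = 50, V ≈ 6.78 × 50^0.625 ≈ 78.18 kt.
V₂: ΔP = 63, V ≈ 6.78 × 63^0.625 ≈ 90.33 kt.
ΔV over 18 h = 12.15 kt → 24 h equivalent = 12.15 × 24/18 ≈ 16.20 kt.
16 kt < 30 kt ⇒ not rapid intensification.

16 kt, no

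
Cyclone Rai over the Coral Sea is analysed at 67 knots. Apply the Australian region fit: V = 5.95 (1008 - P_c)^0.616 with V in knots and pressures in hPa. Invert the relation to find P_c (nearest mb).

957 mb

ΔP = (V / 5.95)^(1/0.616) = (67/5.95)^1.623.
67/5.95 = 11.261; 11.261^1.623 ≈ 50.94 mb.
P_c = 1008 − 50.94 = 957.06 ≈ 957 mb.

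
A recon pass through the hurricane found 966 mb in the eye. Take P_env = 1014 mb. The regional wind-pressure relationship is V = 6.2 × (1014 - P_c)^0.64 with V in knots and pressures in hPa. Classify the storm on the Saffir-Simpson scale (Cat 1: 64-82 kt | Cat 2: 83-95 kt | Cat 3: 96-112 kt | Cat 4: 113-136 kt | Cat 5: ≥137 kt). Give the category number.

ΔP = 1014 − 966 = 48 mb.
V ≈ 6.2 × 48^0.64 = 6.2 × 11.91 ≈ 74 kt.
74 kt falls in the Category 1 band.

1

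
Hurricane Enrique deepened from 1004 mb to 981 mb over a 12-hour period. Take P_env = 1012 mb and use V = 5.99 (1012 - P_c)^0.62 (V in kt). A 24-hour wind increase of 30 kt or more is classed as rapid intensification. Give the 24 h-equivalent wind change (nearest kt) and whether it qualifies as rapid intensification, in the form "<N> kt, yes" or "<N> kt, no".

57 kt, yes

V₁: ΔP = 8, V ≈ 5.99 × 8^0.62 ≈ 21.74 kt.
V₂: ΔP = 31, V ≈ 5.99 × 31^0.62 ≈ 50.36 kt.
ΔV over 12 h = 28.62 kt → 24 h equivalent = 28.62 × 24/12 ≈ 57.24 kt.
57 kt ≥ 30 kt ⇒ rapid intensification.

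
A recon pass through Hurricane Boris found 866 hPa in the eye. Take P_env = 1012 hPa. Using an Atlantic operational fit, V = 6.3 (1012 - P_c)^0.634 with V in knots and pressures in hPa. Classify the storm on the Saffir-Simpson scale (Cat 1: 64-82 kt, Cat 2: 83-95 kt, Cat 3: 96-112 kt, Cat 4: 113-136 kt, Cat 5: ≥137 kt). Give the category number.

5

ΔP = 1012 − 866 = 146 hPa.
V ≈ 6.3 × 146^0.634 = 6.3 × 23.56 ≈ 148 kt.
148 kt falls in the Category 5 band.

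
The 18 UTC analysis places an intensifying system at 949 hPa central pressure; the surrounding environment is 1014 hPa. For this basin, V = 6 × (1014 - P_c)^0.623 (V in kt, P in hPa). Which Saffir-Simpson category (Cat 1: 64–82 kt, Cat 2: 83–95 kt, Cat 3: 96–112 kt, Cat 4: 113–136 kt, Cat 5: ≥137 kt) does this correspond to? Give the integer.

ΔP = 1014 − 949 = 65 hPa.
V ≈ 6 × 65^0.623 = 6 × 13.47 ≈ 81 kt.
81 kt falls in the Category 1 band.

1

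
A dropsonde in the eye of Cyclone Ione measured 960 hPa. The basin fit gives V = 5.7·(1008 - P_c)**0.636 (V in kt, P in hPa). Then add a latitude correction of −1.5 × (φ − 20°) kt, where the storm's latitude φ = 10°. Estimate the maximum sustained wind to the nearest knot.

ΔP = 1008 − 960 = 48 hPa.
48^0.636 ≈ 11.729.
V ≈ 5.7 × 11.729 ≈ 66.9 kt.
Latitude correction: −1.5 × (10 − 20) = 15 kt.
Corrected V ≈ 81.9 kt → 82 kt.

82 kt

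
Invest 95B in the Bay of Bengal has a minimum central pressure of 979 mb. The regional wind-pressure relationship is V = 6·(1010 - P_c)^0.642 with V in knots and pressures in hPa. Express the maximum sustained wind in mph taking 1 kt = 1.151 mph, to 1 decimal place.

ΔP = 1010 − 979 = 31 mb.
V ≈ 6 × 31^0.642 = 6 × 9.067 ≈ 54.401 kt.
54.401 × 1.151 ≈ 62.62 mph → 62.6 mph.

62.6 mph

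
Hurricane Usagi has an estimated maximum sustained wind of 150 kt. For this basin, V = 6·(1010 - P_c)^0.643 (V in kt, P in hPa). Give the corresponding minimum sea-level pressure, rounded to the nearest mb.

ΔP = (V / 6)^(1/0.643) = (150/6)^1.555.
150/6 = 25.000; 25.000^1.555 ≈ 149.31 mb.
P_c = 1010 − 149.31 = 860.69 ≈ 861 mb.

861 mb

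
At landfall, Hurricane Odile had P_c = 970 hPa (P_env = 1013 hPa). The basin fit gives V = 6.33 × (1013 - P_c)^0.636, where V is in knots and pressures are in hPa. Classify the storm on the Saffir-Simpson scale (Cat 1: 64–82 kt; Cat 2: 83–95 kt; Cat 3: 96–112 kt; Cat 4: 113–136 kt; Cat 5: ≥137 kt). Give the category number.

1

ΔP = 1013 − 970 = 43 hPa.
V ≈ 6.33 × 43^0.636 = 6.33 × 10.94 ≈ 69 kt.
69 kt falls in the Category 1 band.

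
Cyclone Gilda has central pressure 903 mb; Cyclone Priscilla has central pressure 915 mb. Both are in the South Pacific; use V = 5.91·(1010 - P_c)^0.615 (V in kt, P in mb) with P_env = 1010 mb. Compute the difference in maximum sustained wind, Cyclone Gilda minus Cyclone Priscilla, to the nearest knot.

Cyclone Gilda: ΔP = 107; V ≈ 5.91 × 107^0.615 ≈ 104.63 kt.
Cyclone Priscilla: ΔP = 95; V ≈ 5.91 × 95^0.615 ≈ 97.25 kt.
Difference ≈ 104.63 − 97.25 = 7.38 → 7 kt.

7 kt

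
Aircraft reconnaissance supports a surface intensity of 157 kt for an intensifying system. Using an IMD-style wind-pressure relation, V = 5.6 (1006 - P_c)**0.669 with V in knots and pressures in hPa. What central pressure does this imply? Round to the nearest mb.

ΔP = (V / 5.6)^(1/0.669) = (157/5.6)^1.495.
157/5.6 = 28.036; 28.036^1.495 ≈ 145.88 mb.
P_c = 1006 − 145.88 = 860.12 ≈ 860 mb.

860 mb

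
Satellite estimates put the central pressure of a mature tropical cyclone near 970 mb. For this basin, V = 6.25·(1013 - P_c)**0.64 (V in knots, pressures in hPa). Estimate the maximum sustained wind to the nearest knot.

69 kt

ΔP = 1013 − 970 = 43 mb.
43^0.64 ≈ 11.102.
V ≈ 6.25 × 11.102 ≈ 69.4 kt.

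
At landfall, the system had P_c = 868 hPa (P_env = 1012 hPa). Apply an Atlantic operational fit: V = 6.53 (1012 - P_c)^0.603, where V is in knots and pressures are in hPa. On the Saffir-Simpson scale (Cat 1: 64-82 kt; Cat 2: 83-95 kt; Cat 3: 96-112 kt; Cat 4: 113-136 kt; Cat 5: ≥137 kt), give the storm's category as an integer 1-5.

4

ΔP = 1012 − 868 = 144 hPa.
V ≈ 6.53 × 144^0.603 = 6.53 × 20.02 ≈ 131 kt.
131 kt falls in the Category 4 band.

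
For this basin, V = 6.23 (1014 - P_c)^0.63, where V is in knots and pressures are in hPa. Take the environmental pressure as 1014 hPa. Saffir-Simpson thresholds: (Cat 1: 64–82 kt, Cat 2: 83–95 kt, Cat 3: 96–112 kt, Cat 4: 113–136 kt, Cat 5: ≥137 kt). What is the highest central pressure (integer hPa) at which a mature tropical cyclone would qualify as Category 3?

Category 3 begins at V = 96 kt.
Required ΔP = (96/6.23)^(1/0.63) = 15.409^1.587 ≈ 76.80 hPa.
P_c ≤ 1014 − 76.80 = 937.20, so the highest integer P_c is 937 hPa.

937 hPa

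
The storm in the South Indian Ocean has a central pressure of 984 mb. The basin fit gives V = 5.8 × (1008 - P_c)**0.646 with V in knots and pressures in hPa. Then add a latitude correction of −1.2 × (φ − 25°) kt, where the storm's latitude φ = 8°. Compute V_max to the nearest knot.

66 kt

ΔP = 1008 − 984 = 24 mb.
24^0.646 ≈ 7.791.
V ≈ 5.8 × 7.791 ≈ 45.2 kt.
Latitude correction: −1.2 × (8 − 25) = 20.4 kt.
Corrected V ≈ 65.6 kt → 66 kt.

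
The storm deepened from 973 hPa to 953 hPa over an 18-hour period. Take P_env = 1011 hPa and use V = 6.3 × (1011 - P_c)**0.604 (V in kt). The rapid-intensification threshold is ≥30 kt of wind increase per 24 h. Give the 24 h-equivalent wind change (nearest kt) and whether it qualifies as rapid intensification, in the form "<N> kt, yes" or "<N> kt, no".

V₁: ΔP = 38, V ≈ 6.3 × 38^0.604 ≈ 56.69 kt.
V₂: ΔP = 58, V ≈ 6.3 × 58^0.604 ≈ 73.19 kt.
ΔV over 18 h = 16.50 kt → 24 h equivalent = 16.50 × 24/18 ≈ 22.00 kt.
22 kt < 30 kt ⇒ not rapid intensification.

22 kt, no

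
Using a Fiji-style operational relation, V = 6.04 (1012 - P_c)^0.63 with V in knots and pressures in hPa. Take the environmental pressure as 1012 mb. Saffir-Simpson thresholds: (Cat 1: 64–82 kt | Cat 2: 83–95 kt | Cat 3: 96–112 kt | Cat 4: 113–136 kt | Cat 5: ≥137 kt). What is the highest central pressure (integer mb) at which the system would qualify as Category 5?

870 mb

Category 5 begins at V = 137 kt.
Required ΔP = (137/6.04)^(1/0.63) = 22.682^1.587 ≈ 141.87 mb.
P_c ≤ 1012 − 141.87 = 870.13, so the highest integer P_c is 870 mb.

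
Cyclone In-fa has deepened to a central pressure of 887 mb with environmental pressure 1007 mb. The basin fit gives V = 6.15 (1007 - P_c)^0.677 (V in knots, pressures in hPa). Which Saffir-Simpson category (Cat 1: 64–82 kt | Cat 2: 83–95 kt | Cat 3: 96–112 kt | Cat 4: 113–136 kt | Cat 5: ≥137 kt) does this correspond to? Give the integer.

ΔP = 1007 − 887 = 120 mb.
V ≈ 6.15 × 120^0.677 = 6.15 × 25.56 ≈ 157 kt.
157 kt falls in the Category 5 band.

5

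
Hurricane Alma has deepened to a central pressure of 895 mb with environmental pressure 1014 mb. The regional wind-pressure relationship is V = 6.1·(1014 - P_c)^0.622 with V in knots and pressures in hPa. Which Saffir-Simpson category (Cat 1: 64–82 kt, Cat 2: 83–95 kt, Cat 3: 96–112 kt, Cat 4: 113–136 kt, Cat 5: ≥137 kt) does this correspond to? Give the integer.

4

ΔP = 1014 − 895 = 119 mb.
V ≈ 6.1 × 119^0.622 = 6.1 × 19.54 ≈ 119 kt.
119 kt falls in the Category 4 band.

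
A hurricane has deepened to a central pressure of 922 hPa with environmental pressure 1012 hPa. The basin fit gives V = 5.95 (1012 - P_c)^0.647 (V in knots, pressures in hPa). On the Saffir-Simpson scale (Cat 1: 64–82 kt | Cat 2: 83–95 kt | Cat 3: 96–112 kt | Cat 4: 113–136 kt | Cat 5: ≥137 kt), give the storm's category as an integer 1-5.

ΔP = 1012 − 922 = 90 hPa.
V ≈ 5.95 × 90^0.647 = 5.95 × 18.38 ≈ 109 kt.
109 kt falls in the Category 3 band.

3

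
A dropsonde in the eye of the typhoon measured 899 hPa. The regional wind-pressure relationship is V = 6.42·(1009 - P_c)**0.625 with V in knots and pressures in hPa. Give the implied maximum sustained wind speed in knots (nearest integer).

ΔP = 1009 − 899 = 110 hPa.
110^0.625 ≈ 18.874.
V ≈ 6.42 × 18.874 ≈ 121.2 kt.

121 kt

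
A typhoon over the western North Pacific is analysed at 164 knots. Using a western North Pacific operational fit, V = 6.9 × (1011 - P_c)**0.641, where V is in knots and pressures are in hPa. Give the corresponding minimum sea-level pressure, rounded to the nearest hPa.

871 hPa

ΔP = (V / 6.9)^(1/0.641) = (164/6.9)^1.560.
164/6.9 = 23.768; 23.768^1.560 ≈ 140.16 hPa.
P_c = 1011 − 140.16 = 870.84 ≈ 871 hPa.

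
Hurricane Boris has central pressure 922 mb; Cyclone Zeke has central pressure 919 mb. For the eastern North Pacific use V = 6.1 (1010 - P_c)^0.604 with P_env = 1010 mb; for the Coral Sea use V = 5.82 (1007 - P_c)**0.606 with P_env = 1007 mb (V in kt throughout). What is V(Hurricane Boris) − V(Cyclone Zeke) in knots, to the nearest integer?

Hurricane Boris: ΔP = 88; V ≈ 6.1 × 88^0.604 ≈ 91.16 kt.
Cyclone Zeke: ΔP = 88; V ≈ 5.82 × 88^0.606 ≈ 87.76 kt.
Difference ≈ 91.16 − 87.76 = 3.40 → 3 kt.

3 kt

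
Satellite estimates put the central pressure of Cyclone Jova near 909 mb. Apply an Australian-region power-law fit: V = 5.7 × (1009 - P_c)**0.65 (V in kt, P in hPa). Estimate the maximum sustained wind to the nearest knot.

ΔP = 1009 − 909 = 100 mb.
100^0.65 ≈ 19.953.
V ≈ 5.7 × 19.953 ≈ 113.7 kt.

114 kt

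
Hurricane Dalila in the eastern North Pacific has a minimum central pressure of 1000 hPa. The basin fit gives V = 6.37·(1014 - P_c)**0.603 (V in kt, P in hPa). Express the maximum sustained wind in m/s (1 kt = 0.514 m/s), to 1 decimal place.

16.1 m/s

ΔP = 1014 − 1000 = 14 hPa.
V ≈ 6.37 × 14^0.603 = 6.37 × 4.910 ≈ 31.279 kt.
31.279 × 0.514 ≈ 16.08 m/s → 16.1 m/s.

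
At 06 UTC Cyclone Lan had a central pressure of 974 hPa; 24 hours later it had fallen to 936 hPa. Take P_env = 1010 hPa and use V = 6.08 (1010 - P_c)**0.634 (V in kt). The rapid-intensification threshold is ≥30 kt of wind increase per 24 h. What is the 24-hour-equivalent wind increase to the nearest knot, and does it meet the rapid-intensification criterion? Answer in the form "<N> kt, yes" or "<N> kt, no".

V₁: ΔP = 36, V ≈ 6.08 × 36^0.634 ≈ 58.97 kt.
V₂: ΔP = 74, V ≈ 6.08 × 74^0.634 ≈ 93.11 kt.
ΔV over 24 h = 34.14 kt → 24 h equivalent = 34.14 × 24/24 ≈ 34.14 kt.
34 kt ≥ 30 kt ⇒ rapid intensification.

34 kt, yes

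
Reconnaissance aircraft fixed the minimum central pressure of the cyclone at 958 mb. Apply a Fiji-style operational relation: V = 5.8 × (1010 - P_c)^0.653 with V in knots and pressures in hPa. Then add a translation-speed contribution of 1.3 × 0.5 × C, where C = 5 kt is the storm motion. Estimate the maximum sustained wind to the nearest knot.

80 kt

ΔP = 1010 − 958 = 52 mb.
52^0.653 ≈ 13.199.
V ≈ 5.8 × 13.199 ≈ 76.6 kt.
Translation term: 1.3 × 0.5 × 5 = 3.25 kt.
Corrected V ≈ 79.85 kt → 80 kt.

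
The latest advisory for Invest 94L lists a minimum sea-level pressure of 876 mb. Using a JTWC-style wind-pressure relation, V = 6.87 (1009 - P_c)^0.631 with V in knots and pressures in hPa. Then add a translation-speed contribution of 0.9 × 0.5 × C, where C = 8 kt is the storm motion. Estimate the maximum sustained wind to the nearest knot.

ΔP = 1009 − 876 = 133 mb.
133^0.631 ≈ 21.885.
V ≈ 6.87 × 21.885 ≈ 150.4 kt.
Translation term: 0.9 × 0.5 × 8 = 3.6 kt.
Corrected V ≈ 154 kt → 154 kt.

154 kt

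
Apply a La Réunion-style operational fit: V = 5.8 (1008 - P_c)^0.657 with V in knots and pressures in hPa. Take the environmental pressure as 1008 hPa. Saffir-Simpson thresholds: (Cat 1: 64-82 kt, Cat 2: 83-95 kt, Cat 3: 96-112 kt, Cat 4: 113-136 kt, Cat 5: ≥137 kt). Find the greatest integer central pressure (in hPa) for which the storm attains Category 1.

Category 1 begins at V = 64 kt.
Required ΔP = (64/5.8)^(1/0.657) = 11.034^1.522 ≈ 38.65 hPa.
P_c ≤ 1008 − 38.65 = 969.35, so the highest integer P_c is 969 hPa.

969 hPa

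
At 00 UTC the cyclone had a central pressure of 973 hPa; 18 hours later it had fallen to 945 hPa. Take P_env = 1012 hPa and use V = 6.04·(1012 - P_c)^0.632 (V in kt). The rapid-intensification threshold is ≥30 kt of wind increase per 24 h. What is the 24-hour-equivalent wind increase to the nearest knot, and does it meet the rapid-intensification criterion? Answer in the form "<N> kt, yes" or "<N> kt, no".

33 kt, yes

V₁: ΔP = 39, V ≈ 6.04 × 39^0.632 ≈ 61.18 kt.
V₂: ΔP = 67, V ≈ 6.04 × 67^0.632 ≈ 86.12 kt.
ΔV over 18 h = 24.94 kt → 24 h equivalent = 24.94 × 24/18 ≈ 33.25 kt.
33 kt ≥ 30 kt ⇒ rapid intensification.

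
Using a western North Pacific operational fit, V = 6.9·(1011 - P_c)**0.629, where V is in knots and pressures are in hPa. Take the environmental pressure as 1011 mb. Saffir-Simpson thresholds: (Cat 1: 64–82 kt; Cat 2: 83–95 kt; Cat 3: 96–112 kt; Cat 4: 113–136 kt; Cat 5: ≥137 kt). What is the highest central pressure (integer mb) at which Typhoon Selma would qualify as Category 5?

895 mb

Category 5 begins at V = 137 kt.
Required ΔP = (137/6.9)^(1/0.629) = 19.855^1.590 ≈ 115.71 mb.
P_c ≤ 1011 − 115.71 = 895.29, so the highest integer P_c is 895 mb.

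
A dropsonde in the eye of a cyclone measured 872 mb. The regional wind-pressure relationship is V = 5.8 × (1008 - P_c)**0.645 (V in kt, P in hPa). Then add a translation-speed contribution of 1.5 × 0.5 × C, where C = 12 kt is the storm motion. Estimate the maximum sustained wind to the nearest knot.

ΔP = 1008 − 872 = 136 mb.
136^0.645 ≈ 23.776.
V ≈ 5.8 × 23.776 ≈ 137.9 kt.
Translation term: 1.5 × 0.5 × 12 = 9 kt.
Corrected V ≈ 146.9 kt → 147 kt.

147 kt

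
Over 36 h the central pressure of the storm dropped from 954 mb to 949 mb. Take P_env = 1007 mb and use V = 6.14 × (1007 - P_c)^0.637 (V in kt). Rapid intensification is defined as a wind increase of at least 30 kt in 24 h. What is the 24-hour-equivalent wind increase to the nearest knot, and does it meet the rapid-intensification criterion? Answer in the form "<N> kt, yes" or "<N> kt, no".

3 kt, no

V₁: ΔP = 53, V ≈ 6.14 × 53^0.637 ≈ 77.01 kt.
V₂: ΔP = 58, V ≈ 6.14 × 58^0.637 ≈ 81.56 kt.
ΔV over 36 h = 4.55 kt → 24 h equivalent = 4.55 × 24/36 ≈ 3.03 kt.
3 kt < 30 kt ⇒ not rapid intensification.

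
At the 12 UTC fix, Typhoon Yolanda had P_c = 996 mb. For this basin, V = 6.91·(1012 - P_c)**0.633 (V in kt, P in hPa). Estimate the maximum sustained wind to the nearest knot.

ΔP = 1012 − 996 = 16 mb.
16^0.633 ≈ 5.784.
V ≈ 6.91 × 5.784 ≈ 40.0 kt.

40 kt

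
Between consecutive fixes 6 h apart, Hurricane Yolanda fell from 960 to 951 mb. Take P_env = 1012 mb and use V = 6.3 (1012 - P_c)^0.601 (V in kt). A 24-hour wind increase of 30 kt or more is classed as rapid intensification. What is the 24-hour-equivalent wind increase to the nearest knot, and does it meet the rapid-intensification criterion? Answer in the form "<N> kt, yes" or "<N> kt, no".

27 kt, no

V₁: ΔP = 52, V ≈ 6.3 × 52^0.601 ≈ 67.71 kt.
V₂: ΔP = 61, V ≈ 6.3 × 61^0.601 ≈ 74.53 kt.
ΔV over 6 h = 6.82 kt → 24 h equivalent = 6.82 × 24/6 ≈ 27.28 kt.
27 kt < 30 kt ⇒ not rapid intensification.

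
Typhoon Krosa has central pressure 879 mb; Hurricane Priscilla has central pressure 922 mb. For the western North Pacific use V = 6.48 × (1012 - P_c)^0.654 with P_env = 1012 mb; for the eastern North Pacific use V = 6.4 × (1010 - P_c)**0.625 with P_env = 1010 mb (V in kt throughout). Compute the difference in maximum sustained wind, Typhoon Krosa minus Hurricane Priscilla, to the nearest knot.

Typhoon Krosa: ΔP = 133; V ≈ 6.48 × 133^0.654 ≈ 158.70 kt.
Hurricane Priscilla: ΔP = 88; V ≈ 6.4 × 88^0.625 ≈ 105.07 kt.
Difference ≈ 158.70 − 105.07 = 53.63 → 54 kt.

54 kt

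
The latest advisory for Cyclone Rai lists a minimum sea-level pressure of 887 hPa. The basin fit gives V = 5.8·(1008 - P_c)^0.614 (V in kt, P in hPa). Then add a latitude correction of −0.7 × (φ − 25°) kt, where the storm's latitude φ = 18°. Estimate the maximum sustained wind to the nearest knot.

ΔP = 1008 − 887 = 121 hPa.
121^0.614 ≈ 19.003.
V ≈ 5.8 × 19.003 ≈ 110.2 kt.
Latitude correction: −0.7 × (18 − 25) = 4.9 kt.
Corrected V ≈ 115.1 kt → 115 kt.

115 kt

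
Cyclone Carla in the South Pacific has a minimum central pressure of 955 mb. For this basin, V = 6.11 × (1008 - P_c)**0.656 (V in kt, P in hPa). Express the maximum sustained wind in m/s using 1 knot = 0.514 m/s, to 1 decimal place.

42.5 m/s

ΔP = 1008 − 955 = 53 mb.
V ≈ 6.11 × 53^0.656 = 6.11 × 13.525 ≈ 82.635 kt.
82.635 × 0.514 ≈ 42.47 m/s → 42.5 m/s.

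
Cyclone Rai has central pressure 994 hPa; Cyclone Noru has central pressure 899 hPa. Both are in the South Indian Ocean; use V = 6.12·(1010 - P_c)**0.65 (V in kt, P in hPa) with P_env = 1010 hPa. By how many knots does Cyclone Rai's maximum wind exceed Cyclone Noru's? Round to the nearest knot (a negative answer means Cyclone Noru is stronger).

-94 kt

Cyclone Rai: ΔP = 16; V ≈ 6.12 × 16^0.65 ≈ 37.10 kt.
Cyclone Noru: ΔP = 111; V ≈ 6.12 × 111^0.65 ≈ 130.68 kt.
Difference ≈ 37.10 − 130.68 = -93.58 → -94 kt.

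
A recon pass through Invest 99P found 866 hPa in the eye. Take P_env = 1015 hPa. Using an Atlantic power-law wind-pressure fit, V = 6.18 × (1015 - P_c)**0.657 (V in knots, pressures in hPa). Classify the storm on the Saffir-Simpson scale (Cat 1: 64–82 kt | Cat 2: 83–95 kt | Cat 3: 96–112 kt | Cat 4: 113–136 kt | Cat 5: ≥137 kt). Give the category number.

5

ΔP = 1015 − 866 = 149 hPa.
V ≈ 6.18 × 149^0.657 = 6.18 × 26.78 ≈ 165 kt.
165 kt falls in the Category 5 band.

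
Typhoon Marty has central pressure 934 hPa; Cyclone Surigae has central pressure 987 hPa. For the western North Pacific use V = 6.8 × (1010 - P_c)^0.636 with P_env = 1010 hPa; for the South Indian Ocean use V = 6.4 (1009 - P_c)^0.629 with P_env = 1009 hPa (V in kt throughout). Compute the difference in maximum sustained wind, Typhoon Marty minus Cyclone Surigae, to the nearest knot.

62 kt

Typhoon Marty: ΔP = 76; V ≈ 6.8 × 76^0.636 ≈ 106.83 kt.
Cyclone Surigae: ΔP = 22; V ≈ 6.4 × 22^0.629 ≈ 44.73 kt.
Difference ≈ 106.83 − 44.73 = 62.10 → 62 kt.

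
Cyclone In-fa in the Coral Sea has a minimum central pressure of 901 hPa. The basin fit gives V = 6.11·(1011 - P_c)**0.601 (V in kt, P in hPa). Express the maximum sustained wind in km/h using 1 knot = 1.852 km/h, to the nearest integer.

ΔP = 1011 − 901 = 110 hPa.
V ≈ 6.11 × 110^0.601 = 6.11 × 16.861 ≈ 103.019 kt.
103.019 × 1.852 ≈ 190.79 km/h → 191 km/h.

191 km/h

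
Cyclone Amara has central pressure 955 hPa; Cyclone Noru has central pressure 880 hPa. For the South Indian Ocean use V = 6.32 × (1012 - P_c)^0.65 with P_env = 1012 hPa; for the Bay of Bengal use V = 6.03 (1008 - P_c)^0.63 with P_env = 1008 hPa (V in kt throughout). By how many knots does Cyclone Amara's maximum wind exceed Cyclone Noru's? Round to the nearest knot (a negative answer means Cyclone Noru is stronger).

-41 kt

Cyclone Amara: ΔP = 57; V ≈ 6.32 × 57^0.65 ≈ 87.51 kt.
Cyclone Noru: ΔP = 128; V ≈ 6.03 × 128^0.63 ≈ 128.19 kt.
Difference ≈ 87.51 − 128.19 = -40.68 → -41 kt.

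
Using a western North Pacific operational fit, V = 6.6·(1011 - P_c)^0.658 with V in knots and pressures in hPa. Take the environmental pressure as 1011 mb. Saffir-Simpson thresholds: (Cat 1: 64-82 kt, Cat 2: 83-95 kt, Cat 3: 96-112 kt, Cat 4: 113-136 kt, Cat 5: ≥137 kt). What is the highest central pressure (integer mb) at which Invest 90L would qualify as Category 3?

Category 3 begins at V = 96 kt.
Required ΔP = (96/6.6)^(1/0.658) = 14.545^1.520 ≈ 58.49 mb.
P_c ≤ 1011 − 58.49 = 952.51, so the highest integer P_c is 952 mb.

952 mb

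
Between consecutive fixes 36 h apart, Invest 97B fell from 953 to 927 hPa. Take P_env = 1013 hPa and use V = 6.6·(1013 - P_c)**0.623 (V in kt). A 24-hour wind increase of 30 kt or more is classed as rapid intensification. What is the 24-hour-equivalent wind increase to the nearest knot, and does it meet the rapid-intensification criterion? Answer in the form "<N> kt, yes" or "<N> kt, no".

14 kt, no

V₁: ΔP = 60, V ≈ 6.6 × 60^0.623 ≈ 84.59 kt.
V₂: ΔP = 86, V ≈ 6.6 × 86^0.623 ≈ 105.86 kt.
ΔV over 36 h = 21.27 kt → 24 h equivalent = 21.27 × 24/36 ≈ 14.18 kt.
14 kt < 30 kt ⇒ not rapid intensification.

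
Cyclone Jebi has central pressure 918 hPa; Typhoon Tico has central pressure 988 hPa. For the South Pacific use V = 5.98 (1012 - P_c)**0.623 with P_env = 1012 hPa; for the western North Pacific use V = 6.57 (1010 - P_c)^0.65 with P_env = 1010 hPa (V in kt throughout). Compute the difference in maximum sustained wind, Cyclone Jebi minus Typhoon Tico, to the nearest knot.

52 kt

Cyclone Jebi: ΔP = 94; V ≈ 5.98 × 94^0.623 ≈ 101.38 kt.
Typhoon Tico: ΔP = 22; V ≈ 6.57 × 22^0.65 ≈ 48.99 kt.
Difference ≈ 101.38 − 48.99 = 52.39 → 52 kt.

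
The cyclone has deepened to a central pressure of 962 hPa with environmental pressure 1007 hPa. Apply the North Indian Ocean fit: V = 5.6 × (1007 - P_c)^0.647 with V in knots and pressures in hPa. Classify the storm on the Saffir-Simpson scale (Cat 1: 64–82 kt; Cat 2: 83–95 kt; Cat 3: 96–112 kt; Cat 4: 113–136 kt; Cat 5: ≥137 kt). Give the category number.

1

ΔP = 1007 − 962 = 45 hPa.
V ≈ 5.6 × 45^0.647 = 5.6 × 11.74 ≈ 66 kt.
66 kt falls in the Category 1 band.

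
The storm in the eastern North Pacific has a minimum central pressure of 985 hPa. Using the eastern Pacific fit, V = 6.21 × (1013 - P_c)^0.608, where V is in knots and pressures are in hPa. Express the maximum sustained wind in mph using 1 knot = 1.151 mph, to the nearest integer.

ΔP = 1013 − 985 = 28 hPa.
V ≈ 6.21 × 28^0.608 = 6.21 × 7.584 ≈ 47.094 kt.
47.094 × 1.151 ≈ 54.20 mph → 54 mph.

54 mph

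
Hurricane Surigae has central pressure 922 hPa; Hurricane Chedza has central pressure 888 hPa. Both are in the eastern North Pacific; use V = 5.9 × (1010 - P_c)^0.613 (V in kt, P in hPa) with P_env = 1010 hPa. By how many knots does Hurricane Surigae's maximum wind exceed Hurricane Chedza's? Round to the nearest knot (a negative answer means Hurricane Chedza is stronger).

Hurricane Surigae: ΔP = 88; V ≈ 5.9 × 88^0.613 ≈ 91.80 kt.
Hurricane Chedza: ΔP = 122; V ≈ 5.9 × 122^0.613 ≈ 112.15 kt.
Difference ≈ 91.80 − 112.15 = -20.35 → -20 kt.

-20 kt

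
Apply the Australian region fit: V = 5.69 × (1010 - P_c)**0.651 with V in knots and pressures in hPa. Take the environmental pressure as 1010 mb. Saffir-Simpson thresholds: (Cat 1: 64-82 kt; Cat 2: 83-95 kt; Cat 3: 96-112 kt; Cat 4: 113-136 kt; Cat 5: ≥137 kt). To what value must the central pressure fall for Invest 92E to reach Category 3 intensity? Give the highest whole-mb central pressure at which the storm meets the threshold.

933 mb

Category 3 begins at V = 96 kt.
Required ΔP = (96/5.69)^(1/0.651) = 16.872^1.536 ≈ 76.74 mb.
P_c ≤ 1010 − 76.74 = 933.26, so the highest integer P_c is 933 mb.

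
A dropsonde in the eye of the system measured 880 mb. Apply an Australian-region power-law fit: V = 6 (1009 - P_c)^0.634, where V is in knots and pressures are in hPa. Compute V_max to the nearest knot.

131 kt

ΔP = 1009 − 880 = 129 mb.
129^0.634 ≈ 21.783.
V ≈ 6 × 21.783 ≈ 130.7 kt.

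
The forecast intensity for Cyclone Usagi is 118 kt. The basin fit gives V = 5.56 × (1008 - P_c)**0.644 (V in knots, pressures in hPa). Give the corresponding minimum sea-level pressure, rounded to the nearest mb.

ΔP = (V / 5.56)^(1/0.644) = (118/5.56)^1.553.
118/5.56 = 21.223; 21.223^1.553 ≈ 114.88 mb.
P_c = 1008 − 114.88 = 893.12 ≈ 893 mb.

893 mb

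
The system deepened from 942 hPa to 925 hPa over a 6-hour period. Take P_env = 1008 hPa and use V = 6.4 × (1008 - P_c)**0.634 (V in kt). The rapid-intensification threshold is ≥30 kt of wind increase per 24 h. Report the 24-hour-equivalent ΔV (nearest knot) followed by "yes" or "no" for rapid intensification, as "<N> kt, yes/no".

V₁: ΔP = 66, V ≈ 6.4 × 66^0.634 ≈ 91.15 kt.
V₂: ΔP = 83, V ≈ 6.4 × 83^0.634 ≈ 105.41 kt.
ΔV over 6 h = 14.26 kt → 24 h equivalent = 14.26 × 24/6 ≈ 57.04 kt.
57 kt ≥ 30 kt ⇒ rapid intensification.

57 kt, yes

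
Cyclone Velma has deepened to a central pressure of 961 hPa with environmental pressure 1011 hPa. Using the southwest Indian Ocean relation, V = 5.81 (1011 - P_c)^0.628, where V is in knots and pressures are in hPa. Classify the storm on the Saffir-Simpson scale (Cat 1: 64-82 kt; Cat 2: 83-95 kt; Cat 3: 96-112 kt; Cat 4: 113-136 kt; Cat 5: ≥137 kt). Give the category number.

1

ΔP = 1011 − 961 = 50 hPa.
V ≈ 5.81 × 50^0.628 = 5.81 × 11.67 ≈ 68 kt.
68 kt falls in the Category 1 band.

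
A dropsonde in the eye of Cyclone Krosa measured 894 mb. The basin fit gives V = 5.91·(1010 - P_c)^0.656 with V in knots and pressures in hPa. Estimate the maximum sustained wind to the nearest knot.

ΔP = 1010 − 894 = 116 mb.
116^0.656 ≈ 22.609.
V ≈ 5.91 × 22.609 ≈ 133.6 kt.

134 kt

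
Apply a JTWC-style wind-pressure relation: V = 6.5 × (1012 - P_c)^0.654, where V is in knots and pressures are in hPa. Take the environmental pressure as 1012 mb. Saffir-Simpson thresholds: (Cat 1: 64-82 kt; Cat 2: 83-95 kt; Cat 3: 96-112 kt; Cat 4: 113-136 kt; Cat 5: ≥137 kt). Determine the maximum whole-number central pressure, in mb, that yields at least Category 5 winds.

Category 5 begins at V = 137 kt.
Required ΔP = (137/6.5)^(1/0.654) = 21.077^1.529 ≈ 105.72 mb.
P_c ≤ 1012 − 105.72 = 906.28, so the highest integer P_c is 906 mb.

906 mb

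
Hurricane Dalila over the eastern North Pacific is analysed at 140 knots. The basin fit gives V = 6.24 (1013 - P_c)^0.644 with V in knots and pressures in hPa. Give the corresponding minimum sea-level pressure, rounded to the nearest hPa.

888 hPa

ΔP = (V / 6.24)^(1/0.644) = (140/6.24)^1.553.
140/6.24 = 22.436; 22.436^1.553 ≈ 125.24 hPa.
P_c = 1013 − 125.24 = 887.76 ≈ 888 hPa.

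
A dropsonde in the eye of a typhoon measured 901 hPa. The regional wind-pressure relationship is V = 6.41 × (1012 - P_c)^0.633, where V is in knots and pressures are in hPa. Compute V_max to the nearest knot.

ΔP = 1012 − 901 = 111 hPa.
111^0.633 ≈ 19.710.
V ≈ 6.41 × 19.710 ≈ 126.3 kt.

126 kt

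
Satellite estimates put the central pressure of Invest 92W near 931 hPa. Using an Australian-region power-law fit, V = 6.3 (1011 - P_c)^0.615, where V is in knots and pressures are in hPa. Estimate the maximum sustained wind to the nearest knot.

ΔP = 1011 − 931 = 80 hPa.
80^0.615 ≈ 14.805.
V ≈ 6.3 × 14.805 ≈ 93.3 kt.

93 kt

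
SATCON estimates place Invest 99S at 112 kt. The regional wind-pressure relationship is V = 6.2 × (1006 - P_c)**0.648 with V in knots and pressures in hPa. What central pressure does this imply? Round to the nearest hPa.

919 hPa

ΔP = (V / 6.2)^(1/0.648) = (112/6.2)^1.543.
112/6.2 = 18.065; 18.065^1.543 ≈ 87.01 hPa.
P_c = 1006 − 87.01 = 918.99 ≈ 919 hPa.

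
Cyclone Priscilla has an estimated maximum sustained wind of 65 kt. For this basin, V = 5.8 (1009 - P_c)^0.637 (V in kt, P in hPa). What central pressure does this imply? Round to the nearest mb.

ΔP = (V / 5.8)^(1/0.637) = (65/5.8)^1.570.
65/5.8 = 11.207; 11.207^1.570 ≈ 44.42 mb.
P_c = 1009 − 44.42 = 964.58 ≈ 965 mb.

965 mb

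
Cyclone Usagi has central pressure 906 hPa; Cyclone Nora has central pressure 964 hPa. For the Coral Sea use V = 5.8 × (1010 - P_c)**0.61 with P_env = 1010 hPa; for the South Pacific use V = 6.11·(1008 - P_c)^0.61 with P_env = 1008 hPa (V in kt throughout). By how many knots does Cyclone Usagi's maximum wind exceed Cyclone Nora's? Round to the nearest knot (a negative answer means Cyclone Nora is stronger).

Cyclone Usagi: ΔP = 104; V ≈ 5.8 × 104^0.61 ≈ 98.59 kt.
Cyclone Nora: ΔP = 44; V ≈ 6.11 × 44^0.61 ≈ 61.45 kt.
Difference ≈ 98.59 − 61.45 = 37.14 → 37 kt.

37 kt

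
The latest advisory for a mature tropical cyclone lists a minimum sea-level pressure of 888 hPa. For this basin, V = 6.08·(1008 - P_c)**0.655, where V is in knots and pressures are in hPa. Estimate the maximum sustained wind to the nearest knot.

ΔP = 1008 − 888 = 120 hPa.
120^0.655 ≈ 23.007.
V ≈ 6.08 × 23.007 ≈ 139.9 kt.

140 kt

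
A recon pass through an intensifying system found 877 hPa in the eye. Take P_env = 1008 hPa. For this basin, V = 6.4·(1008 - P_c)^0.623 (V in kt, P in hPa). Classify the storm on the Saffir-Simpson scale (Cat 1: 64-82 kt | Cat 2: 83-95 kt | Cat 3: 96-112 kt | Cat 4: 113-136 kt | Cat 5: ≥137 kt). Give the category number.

ΔP = 1008 − 877 = 131 hPa.
V ≈ 6.4 × 131^0.623 = 6.4 × 20.85 ≈ 133 kt.
133 kt falls in the Category 4 band.

4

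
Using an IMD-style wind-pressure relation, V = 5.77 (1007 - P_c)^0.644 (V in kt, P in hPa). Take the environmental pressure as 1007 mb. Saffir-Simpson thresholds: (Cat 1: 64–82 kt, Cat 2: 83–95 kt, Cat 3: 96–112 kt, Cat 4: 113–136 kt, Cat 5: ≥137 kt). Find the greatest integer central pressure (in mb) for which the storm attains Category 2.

Category 2 begins at V = 83 kt.
Required ΔP = (83/5.77)^(1/0.644) = 14.385^1.553 ≈ 62.80 mb.
P_c ≤ 1007 − 62.80 = 944.20, so the highest integer P_c is 944 mb.

944 mb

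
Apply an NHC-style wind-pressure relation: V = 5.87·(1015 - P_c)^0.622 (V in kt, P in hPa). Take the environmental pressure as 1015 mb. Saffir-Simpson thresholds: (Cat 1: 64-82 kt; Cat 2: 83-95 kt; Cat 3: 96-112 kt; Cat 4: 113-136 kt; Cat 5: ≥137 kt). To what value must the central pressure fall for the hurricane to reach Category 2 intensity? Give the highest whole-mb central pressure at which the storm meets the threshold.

944 mb

Category 2 begins at V = 83 kt.
Required ΔP = (83/5.87)^(1/0.622) = 14.140^1.608 ≈ 70.73 mb.
P_c ≤ 1015 − 70.73 = 944.27, so the highest integer P_c is 944 mb.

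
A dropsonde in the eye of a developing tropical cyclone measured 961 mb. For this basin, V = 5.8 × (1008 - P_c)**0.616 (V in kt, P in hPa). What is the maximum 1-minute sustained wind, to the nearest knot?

62 kt

ΔP = 1008 − 961 = 47 mb.
47^0.616 ≈ 10.715.
V ≈ 5.8 × 10.715 ≈ 62.1 kt.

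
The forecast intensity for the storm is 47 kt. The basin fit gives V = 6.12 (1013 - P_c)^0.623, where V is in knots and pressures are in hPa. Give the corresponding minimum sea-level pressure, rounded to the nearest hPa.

987 hPa

ΔP = (V / 6.12)^(1/0.623) = (47/6.12)^1.605.
47/6.12 = 7.680; 7.680^1.605 ≈ 26.37 hPa.
P_c = 1013 − 26.37 = 986.63 ≈ 987 hPa.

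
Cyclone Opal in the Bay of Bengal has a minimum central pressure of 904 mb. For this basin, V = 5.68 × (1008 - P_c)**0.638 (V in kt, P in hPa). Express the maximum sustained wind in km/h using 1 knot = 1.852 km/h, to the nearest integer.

204 km/h

ΔP = 1008 − 904 = 104 mb.
V ≈ 5.68 × 104^0.638 = 5.68 × 19.358 ≈ 109.955 kt.
109.955 × 1.852 ≈ 203.64 km/h → 204 km/h.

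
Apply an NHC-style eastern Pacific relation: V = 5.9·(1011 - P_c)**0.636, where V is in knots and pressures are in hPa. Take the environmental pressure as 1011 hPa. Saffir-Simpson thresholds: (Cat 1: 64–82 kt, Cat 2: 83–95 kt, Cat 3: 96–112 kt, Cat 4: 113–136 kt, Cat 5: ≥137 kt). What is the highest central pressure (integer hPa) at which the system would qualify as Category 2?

947 hPa

Category 2 begins at V = 83 kt.
Required ΔP = (83/5.9)^(1/0.636) = 14.068^1.572 ≈ 63.88 hPa.
P_c ≤ 1011 − 63.88 = 947.12, so the highest integer P_c is 947 hPa.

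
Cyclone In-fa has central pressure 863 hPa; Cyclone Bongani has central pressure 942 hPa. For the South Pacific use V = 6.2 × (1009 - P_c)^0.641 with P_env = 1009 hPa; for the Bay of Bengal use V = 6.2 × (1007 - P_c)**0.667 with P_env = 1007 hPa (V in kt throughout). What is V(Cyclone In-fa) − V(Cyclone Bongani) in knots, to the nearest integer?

Cyclone In-fa: ΔP = 146; V ≈ 6.2 × 146^0.641 ≈ 151.27 kt.
Cyclone Bongani: ΔP = 65; V ≈ 6.2 × 65^0.667 ≈ 100.37 kt.
Difference ≈ 151.27 − 100.37 = 50.90 → 51 kt.

51 kt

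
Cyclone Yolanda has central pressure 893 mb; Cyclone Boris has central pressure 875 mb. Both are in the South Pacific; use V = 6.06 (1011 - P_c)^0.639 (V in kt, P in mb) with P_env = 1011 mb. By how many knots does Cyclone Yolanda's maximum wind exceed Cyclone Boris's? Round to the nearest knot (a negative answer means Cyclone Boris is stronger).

-12 kt

Cyclone Yolanda: ΔP = 118; V ≈ 6.06 × 118^0.639 ≈ 127.76 kt.
Cyclone Boris: ΔP = 136; V ≈ 6.06 × 136^0.639 ≈ 139.90 kt.
Difference ≈ 127.76 − 139.90 = -12.14 → -12 kt.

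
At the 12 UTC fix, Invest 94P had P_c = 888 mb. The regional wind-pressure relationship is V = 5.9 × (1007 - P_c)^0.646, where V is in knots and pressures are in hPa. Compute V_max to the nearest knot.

129 kt

ΔP = 1007 − 888 = 119 mb.
119^0.646 ≈ 21.918.
V ≈ 5.9 × 21.918 ≈ 129.3 kt.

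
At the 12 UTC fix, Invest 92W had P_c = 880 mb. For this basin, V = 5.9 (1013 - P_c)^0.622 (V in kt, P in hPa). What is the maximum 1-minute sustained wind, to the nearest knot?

124 kt

ΔP = 1013 − 880 = 133 mb.
133^0.622 ≈ 20.943.
V ≈ 5.9 × 20.943 ≈ 123.6 kt.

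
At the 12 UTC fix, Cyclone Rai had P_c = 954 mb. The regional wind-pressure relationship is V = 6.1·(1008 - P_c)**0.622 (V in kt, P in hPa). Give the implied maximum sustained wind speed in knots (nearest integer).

ΔP = 1008 − 954 = 54 mb.
54^0.622 ≈ 11.955.
V ≈ 6.1 × 11.955 ≈ 72.9 kt.

73 kt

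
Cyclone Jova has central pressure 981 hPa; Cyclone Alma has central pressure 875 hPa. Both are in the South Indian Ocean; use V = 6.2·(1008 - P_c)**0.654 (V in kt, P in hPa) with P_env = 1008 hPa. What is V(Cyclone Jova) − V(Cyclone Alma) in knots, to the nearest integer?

-98 kt

Cyclone Jova: ΔP = 27; V ≈ 6.2 × 27^0.654 ≈ 53.52 kt.
Cyclone Alma: ΔP = 133; V ≈ 6.2 × 133^0.654 ≈ 151.84 kt.
Difference ≈ 53.52 − 151.84 = -98.32 → -98 kt.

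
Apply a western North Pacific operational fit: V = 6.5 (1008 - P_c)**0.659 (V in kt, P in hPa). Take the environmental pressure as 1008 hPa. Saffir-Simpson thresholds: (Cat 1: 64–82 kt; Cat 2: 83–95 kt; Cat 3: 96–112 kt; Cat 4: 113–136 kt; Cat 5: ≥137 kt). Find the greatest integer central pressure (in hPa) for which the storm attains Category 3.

948 hPa

Category 3 begins at V = 96 kt.
Required ΔP = (96/6.5)^(1/0.659) = 14.769^1.517 ≈ 59.49 hPa.
P_c ≤ 1008 − 59.49 = 948.51, so the highest integer P_c is 948 hPa.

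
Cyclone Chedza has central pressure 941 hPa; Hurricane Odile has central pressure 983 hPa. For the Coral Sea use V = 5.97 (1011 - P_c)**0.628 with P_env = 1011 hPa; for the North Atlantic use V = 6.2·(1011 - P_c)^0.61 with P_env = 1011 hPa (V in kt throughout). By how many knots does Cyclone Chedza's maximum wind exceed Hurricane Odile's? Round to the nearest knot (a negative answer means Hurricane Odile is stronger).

39 kt

Cyclone Chedza: ΔP = 70; V ≈ 5.97 × 70^0.628 ≈ 86.04 kt.
Hurricane Odile: ΔP = 28; V ≈ 6.2 × 28^0.61 ≈ 47.33 kt.
Difference ≈ 86.04 − 47.33 = 38.71 → 39 kt.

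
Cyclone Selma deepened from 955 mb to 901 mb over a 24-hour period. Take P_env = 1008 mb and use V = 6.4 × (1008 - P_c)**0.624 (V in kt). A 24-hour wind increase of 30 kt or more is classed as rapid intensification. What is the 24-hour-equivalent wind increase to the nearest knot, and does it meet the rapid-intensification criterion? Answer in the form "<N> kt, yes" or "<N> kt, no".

V₁: ΔP = 53, V ≈ 6.4 × 53^0.624 ≈ 76.23 kt.
V₂: ΔP = 107, V ≈ 6.4 × 107^0.624 ≈ 118.17 kt.
ΔV over 24 h = 41.94 kt → 24 h equivalent = 41.94 × 24/24 ≈ 41.94 kt.
42 kt ≥ 30 kt ⇒ rapid intensification.

42 kt, yes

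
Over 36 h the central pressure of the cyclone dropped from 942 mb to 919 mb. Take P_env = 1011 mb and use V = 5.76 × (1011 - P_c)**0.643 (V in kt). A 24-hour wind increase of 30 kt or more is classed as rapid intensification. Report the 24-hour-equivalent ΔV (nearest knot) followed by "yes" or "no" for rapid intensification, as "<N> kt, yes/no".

12 kt, no

V₁: ΔP = 69, V ≈ 5.76 × 69^0.643 ≈ 87.66 kt.
V₂: ΔP = 92, V ≈ 5.76 × 92^0.643 ≈ 105.47 kt.
ΔV over 36 h = 17.81 kt → 24 h equivalent = 17.81 × 24/36 ≈ 11.87 kt.
12 kt < 30 kt ⇒ not rapid intensification.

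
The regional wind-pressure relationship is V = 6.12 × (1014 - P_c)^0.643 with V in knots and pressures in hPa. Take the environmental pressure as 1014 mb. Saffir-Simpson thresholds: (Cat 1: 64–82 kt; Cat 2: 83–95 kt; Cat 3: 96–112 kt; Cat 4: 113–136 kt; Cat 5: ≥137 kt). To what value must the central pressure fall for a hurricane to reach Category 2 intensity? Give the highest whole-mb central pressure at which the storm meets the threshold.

956 mb

Category 2 begins at V = 83 kt.
Required ΔP = (83/6.12)^(1/0.643) = 13.562^1.555 ≈ 57.68 mb.
P_c ≤ 1014 − 57.68 = 956.32, so the highest integer P_c is 956 mb.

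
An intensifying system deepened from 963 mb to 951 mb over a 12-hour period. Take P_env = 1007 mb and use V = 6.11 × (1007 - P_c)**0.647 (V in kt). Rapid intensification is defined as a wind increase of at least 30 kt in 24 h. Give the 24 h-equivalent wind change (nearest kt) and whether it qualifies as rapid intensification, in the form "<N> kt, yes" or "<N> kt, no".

V₁: ΔP = 44, V ≈ 6.11 × 44^0.647 ≈ 70.69 kt.
V₂: ΔP = 56, V ≈ 6.11 × 56^0.647 ≈ 82.63 kt.
ΔV over 12 h = 11.94 kt → 24 h equivalent = 11.94 × 24/12 ≈ 23.88 kt.
24 kt < 30 kt ⇒ not rapid intensification.

24 kt, no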